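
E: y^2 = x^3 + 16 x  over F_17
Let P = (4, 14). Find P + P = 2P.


Doubling: s = (3 x1^2 + a) / (2 y1)
s = (3*4^2 + 16) / (2*14) mod 17 = 12
x3 = s^2 - 2 x1 mod 17 = 12^2 - 2*4 = 0
y3 = s (x1 - x3) - y1 mod 17 = 12 * (4 - 0) - 14 = 0

2P = (0, 0)


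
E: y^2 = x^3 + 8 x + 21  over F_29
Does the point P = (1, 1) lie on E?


Check whether y^2 = x^3 + 8 x + 21 (mod 29) for (x, y) = (1, 1).
LHS: y^2 = 1^2 mod 29 = 1
RHS: x^3 + 8 x + 21 = 1^3 + 8*1 + 21 mod 29 = 1
LHS = RHS

Yes, on the curve


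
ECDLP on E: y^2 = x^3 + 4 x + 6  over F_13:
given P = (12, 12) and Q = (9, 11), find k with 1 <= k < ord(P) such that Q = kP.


Enumerate multiples of P until we hit Q = (9, 11):
  1P = (12, 12)
  2P = (11, 4)
  3P = (2, 3)
  4P = (8, 2)
  5P = (9, 2)
  6P = (6, 8)
  7P = (7, 0)
  8P = (6, 5)
  9P = (9, 11)
Match found at i = 9.

k = 9


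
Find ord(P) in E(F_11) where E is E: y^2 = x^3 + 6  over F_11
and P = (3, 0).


Compute successive multiples of P until we hit O:
  1P = (3, 0)
  2P = O

ord(P) = 2


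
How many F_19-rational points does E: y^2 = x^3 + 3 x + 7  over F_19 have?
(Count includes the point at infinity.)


For each x in F_19, count y with y^2 = x^3 + 3 x + 7 mod 19:
  x = 0: RHS = 7, y in [8, 11]  -> 2 point(s)
  x = 1: RHS = 11, y in [7, 12]  -> 2 point(s)
  x = 3: RHS = 5, y in [9, 10]  -> 2 point(s)
  x = 4: RHS = 7, y in [8, 11]  -> 2 point(s)
  x = 8: RHS = 11, y in [7, 12]  -> 2 point(s)
  x = 10: RHS = 11, y in [7, 12]  -> 2 point(s)
  x = 12: RHS = 4, y in [2, 17]  -> 2 point(s)
  x = 13: RHS = 1, y in [1, 18]  -> 2 point(s)
  x = 14: RHS = 0, y in [0]  -> 1 point(s)
  x = 15: RHS = 7, y in [8, 11]  -> 2 point(s)
  x = 16: RHS = 9, y in [3, 16]  -> 2 point(s)
Affine points: 21. Add the point at infinity: total = 22.

#E(F_19) = 22


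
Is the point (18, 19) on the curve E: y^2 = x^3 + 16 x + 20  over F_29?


Check whether y^2 = x^3 + 16 x + 20 (mod 29) for (x, y) = (18, 19).
LHS: y^2 = 19^2 mod 29 = 13
RHS: x^3 + 16 x + 20 = 18^3 + 16*18 + 20 mod 29 = 21
LHS != RHS

No, not on the curve


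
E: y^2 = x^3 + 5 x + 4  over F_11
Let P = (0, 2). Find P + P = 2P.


Doubling: s = (3 x1^2 + a) / (2 y1)
s = (3*0^2 + 5) / (2*2) mod 11 = 4
x3 = s^2 - 2 x1 mod 11 = 4^2 - 2*0 = 5
y3 = s (x1 - x3) - y1 mod 11 = 4 * (0 - 5) - 2 = 0

2P = (5, 0)


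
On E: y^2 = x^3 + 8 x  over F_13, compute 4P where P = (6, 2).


k = 4 = 100_2 (binary, LSB first: 001)
Double-and-add from P = (6, 2):
  bit 0 = 0: acc unchanged = O
  bit 1 = 0: acc unchanged = O
  bit 2 = 1: acc = O + (10, 1) = (10, 1)

4P = (10, 1)


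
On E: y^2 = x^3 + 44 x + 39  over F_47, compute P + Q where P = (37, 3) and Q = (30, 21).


P != Q, so use the chord formula.
s = (y2 - y1) / (x2 - x1) = (18) / (40) mod 47 = 31
x3 = s^2 - x1 - x2 mod 47 = 31^2 - 37 - 30 = 1
y3 = s (x1 - x3) - y1 mod 47 = 31 * (37 - 1) - 3 = 32

P + Q = (1, 32)


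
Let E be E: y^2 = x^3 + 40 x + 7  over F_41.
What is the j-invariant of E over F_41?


Delta = -16(4 a^3 + 27 b^2) mod 41 = 11
-1728 * (4 a)^3 = -1728 * (4*40)^3 mod 41 = 15
j = 15 * 11^(-1) mod 41 = 20

j = 20 (mod 41)


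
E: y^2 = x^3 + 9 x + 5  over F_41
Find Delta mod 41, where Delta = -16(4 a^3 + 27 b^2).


4 a^3 + 27 b^2 = 4*9^3 + 27*5^2 = 2916 + 675 = 3591
Delta = -16 * (3591) = -57456
Delta mod 41 = 26

Delta = 26 (mod 41)


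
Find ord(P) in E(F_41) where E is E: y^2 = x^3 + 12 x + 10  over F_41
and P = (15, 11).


Compute successive multiples of P until we hit O:
  1P = (15, 11)
  2P = (19, 2)
  3P = (30, 33)
  4P = (12, 18)
  5P = (24, 10)
  6P = (1, 33)
  7P = (35, 38)
  8P = (37, 29)
  ... (continuing to 39P)
  39P = O

ord(P) = 39


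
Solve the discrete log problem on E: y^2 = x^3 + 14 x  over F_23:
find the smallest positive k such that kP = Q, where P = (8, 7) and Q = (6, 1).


Enumerate multiples of P until we hit Q = (6, 1):
  1P = (8, 7)
  2P = (9, 21)
  3P = (18, 14)
  4P = (6, 22)
  5P = (2, 17)
  6P = (3, 0)
  7P = (2, 6)
  8P = (6, 1)
Match found at i = 8.

k = 8


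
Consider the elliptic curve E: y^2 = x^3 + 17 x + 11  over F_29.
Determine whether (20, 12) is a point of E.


Check whether y^2 = x^3 + 17 x + 11 (mod 29) for (x, y) = (20, 12).
LHS: y^2 = 12^2 mod 29 = 28
RHS: x^3 + 17 x + 11 = 20^3 + 17*20 + 11 mod 29 = 28
LHS = RHS

Yes, on the curve


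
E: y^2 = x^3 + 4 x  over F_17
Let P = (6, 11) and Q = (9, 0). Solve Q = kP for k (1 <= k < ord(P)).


Enumerate multiples of P until we hit Q = (9, 0):
  1P = (6, 11)
  2P = (9, 0)
Match found at i = 2.

k = 2


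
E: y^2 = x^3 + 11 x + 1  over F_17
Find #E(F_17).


For each x in F_17, count y with y^2 = x^3 + 11 x + 1 mod 17:
  x = 0: RHS = 1, y in [1, 16]  -> 2 point(s)
  x = 1: RHS = 13, y in [8, 9]  -> 2 point(s)
  x = 7: RHS = 13, y in [8, 9]  -> 2 point(s)
  x = 9: RHS = 13, y in [8, 9]  -> 2 point(s)
  x = 11: RHS = 8, y in [5, 12]  -> 2 point(s)
  x = 12: RHS = 8, y in [5, 12]  -> 2 point(s)
  x = 14: RHS = 9, y in [3, 14]  -> 2 point(s)
Affine points: 14. Add the point at infinity: total = 15.

#E(F_17) = 15


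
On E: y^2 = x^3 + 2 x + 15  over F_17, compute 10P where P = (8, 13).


k = 10 = 1010_2 (binary, LSB first: 0101)
Double-and-add from P = (8, 13):
  bit 0 = 0: acc unchanged = O
  bit 1 = 1: acc = O + (10, 10) = (10, 10)
  bit 2 = 0: acc unchanged = (10, 10)
  bit 3 = 1: acc = (10, 10) + (11, 12) = (0, 10)

10P = (0, 10)


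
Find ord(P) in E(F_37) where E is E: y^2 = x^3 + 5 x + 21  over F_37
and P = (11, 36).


Compute successive multiples of P until we hit O:
  1P = (11, 36)
  2P = (16, 33)
  3P = (0, 24)
  4P = (33, 14)
  5P = (31, 21)
  6P = (21, 27)
  7P = (1, 29)
  8P = (34, 33)
  ... (continuing to 37P)
  37P = O

ord(P) = 37


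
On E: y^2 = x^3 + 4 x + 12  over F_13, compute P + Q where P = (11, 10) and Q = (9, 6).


P != Q, so use the chord formula.
s = (y2 - y1) / (x2 - x1) = (9) / (11) mod 13 = 2
x3 = s^2 - x1 - x2 mod 13 = 2^2 - 11 - 9 = 10
y3 = s (x1 - x3) - y1 mod 13 = 2 * (11 - 10) - 10 = 5

P + Q = (10, 5)


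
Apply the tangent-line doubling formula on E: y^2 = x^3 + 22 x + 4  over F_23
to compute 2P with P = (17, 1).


Doubling: s = (3 x1^2 + a) / (2 y1)
s = (3*17^2 + 22) / (2*1) mod 23 = 19
x3 = s^2 - 2 x1 mod 23 = 19^2 - 2*17 = 5
y3 = s (x1 - x3) - y1 mod 23 = 19 * (17 - 5) - 1 = 20

2P = (5, 20)


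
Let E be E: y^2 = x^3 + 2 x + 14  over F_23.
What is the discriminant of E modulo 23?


4 a^3 + 27 b^2 = 4*2^3 + 27*14^2 = 32 + 5292 = 5324
Delta = -16 * (5324) = -85184
Delta mod 23 = 8

Delta = 8 (mod 23)


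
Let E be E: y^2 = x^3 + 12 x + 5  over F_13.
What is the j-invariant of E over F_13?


Delta = -16(4 a^3 + 27 b^2) mod 13 = 2
-1728 * (4 a)^3 = -1728 * (4*12)^3 mod 13 = 1
j = 1 * 2^(-1) mod 13 = 7

j = 7 (mod 13)


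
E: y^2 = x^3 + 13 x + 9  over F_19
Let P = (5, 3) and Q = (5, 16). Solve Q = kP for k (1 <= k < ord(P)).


Enumerate multiples of P until we hit Q = (5, 16):
  1P = (5, 3)
  2P = (13, 0)
  3P = (5, 16)
Match found at i = 3.

k = 3


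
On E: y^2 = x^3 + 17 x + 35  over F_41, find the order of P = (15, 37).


Compute successive multiples of P until we hit O:
  1P = (15, 37)
  2P = (21, 31)
  3P = (6, 36)
  4P = (19, 40)
  5P = (5, 32)
  6P = (11, 6)
  7P = (11, 35)
  8P = (5, 9)
  ... (continuing to 13P)
  13P = O

ord(P) = 13


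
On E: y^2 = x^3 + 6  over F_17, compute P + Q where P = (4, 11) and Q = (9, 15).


P != Q, so use the chord formula.
s = (y2 - y1) / (x2 - x1) = (4) / (5) mod 17 = 11
x3 = s^2 - x1 - x2 mod 17 = 11^2 - 4 - 9 = 6
y3 = s (x1 - x3) - y1 mod 17 = 11 * (4 - 6) - 11 = 1

P + Q = (6, 1)


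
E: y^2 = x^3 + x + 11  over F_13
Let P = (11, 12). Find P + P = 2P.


Doubling: s = (3 x1^2 + a) / (2 y1)
s = (3*11^2 + 1) / (2*12) mod 13 = 0
x3 = s^2 - 2 x1 mod 13 = 0^2 - 2*11 = 4
y3 = s (x1 - x3) - y1 mod 13 = 0 * (11 - 4) - 12 = 1

2P = (4, 1)


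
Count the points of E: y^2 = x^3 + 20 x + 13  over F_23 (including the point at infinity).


For each x in F_23, count y with y^2 = x^3 + 20 x + 13 mod 23:
  x = 0: RHS = 13, y in [6, 17]  -> 2 point(s)
  x = 3: RHS = 8, y in [10, 13]  -> 2 point(s)
  x = 5: RHS = 8, y in [10, 13]  -> 2 point(s)
  x = 6: RHS = 4, y in [2, 21]  -> 2 point(s)
  x = 7: RHS = 13, y in [6, 17]  -> 2 point(s)
  x = 8: RHS = 18, y in [8, 15]  -> 2 point(s)
  x = 9: RHS = 2, y in [5, 18]  -> 2 point(s)
  x = 11: RHS = 0, y in [0]  -> 1 point(s)
  x = 12: RHS = 3, y in [7, 16]  -> 2 point(s)
  x = 13: RHS = 9, y in [3, 20]  -> 2 point(s)
  x = 14: RHS = 1, y in [1, 22]  -> 2 point(s)
  x = 15: RHS = 8, y in [10, 13]  -> 2 point(s)
  x = 16: RHS = 13, y in [6, 17]  -> 2 point(s)
  x = 18: RHS = 18, y in [8, 15]  -> 2 point(s)
  x = 20: RHS = 18, y in [8, 15]  -> 2 point(s)
Affine points: 29. Add the point at infinity: total = 30.

#E(F_23) = 30


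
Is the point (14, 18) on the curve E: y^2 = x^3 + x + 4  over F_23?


Check whether y^2 = x^3 + 1 x + 4 (mod 23) for (x, y) = (14, 18).
LHS: y^2 = 18^2 mod 23 = 2
RHS: x^3 + 1 x + 4 = 14^3 + 1*14 + 4 mod 23 = 2
LHS = RHS

Yes, on the curve


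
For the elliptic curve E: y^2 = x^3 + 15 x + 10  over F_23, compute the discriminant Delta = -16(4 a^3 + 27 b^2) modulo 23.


4 a^3 + 27 b^2 = 4*15^3 + 27*10^2 = 13500 + 2700 = 16200
Delta = -16 * (16200) = -259200
Delta mod 23 = 10

Delta = 10 (mod 23)


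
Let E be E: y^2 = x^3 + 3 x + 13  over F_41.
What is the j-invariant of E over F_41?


Delta = -16(4 a^3 + 27 b^2) mod 41 = 7
-1728 * (4 a)^3 = -1728 * (4*3)^3 mod 41 = 5
j = 5 * 7^(-1) mod 41 = 30

j = 30 (mod 41)


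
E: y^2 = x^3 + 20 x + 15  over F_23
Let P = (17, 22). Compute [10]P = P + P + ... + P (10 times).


k = 10 = 1010_2 (binary, LSB first: 0101)
Double-and-add from P = (17, 22):
  bit 0 = 0: acc unchanged = O
  bit 1 = 1: acc = O + (14, 16) = (14, 16)
  bit 2 = 0: acc unchanged = (14, 16)
  bit 3 = 1: acc = (14, 16) + (9, 2) = (6, 11)

10P = (6, 11)


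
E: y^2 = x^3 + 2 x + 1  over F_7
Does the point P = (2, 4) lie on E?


Check whether y^2 = x^3 + 2 x + 1 (mod 7) for (x, y) = (2, 4).
LHS: y^2 = 4^2 mod 7 = 2
RHS: x^3 + 2 x + 1 = 2^3 + 2*2 + 1 mod 7 = 6
LHS != RHS

No, not on the curve


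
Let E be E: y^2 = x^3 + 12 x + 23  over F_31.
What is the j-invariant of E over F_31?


Delta = -16(4 a^3 + 27 b^2) mod 31 = 20
-1728 * (4 a)^3 = -1728 * (4*12)^3 mod 31 = 27
j = 27 * 20^(-1) mod 31 = 6

j = 6 (mod 31)


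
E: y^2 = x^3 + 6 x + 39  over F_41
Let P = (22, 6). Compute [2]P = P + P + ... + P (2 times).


k = 2 = 10_2 (binary, LSB first: 01)
Double-and-add from P = (22, 6):
  bit 0 = 0: acc unchanged = O
  bit 1 = 1: acc = O + (30, 6) = (30, 6)

2P = (30, 6)


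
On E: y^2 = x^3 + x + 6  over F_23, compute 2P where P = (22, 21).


Doubling: s = (3 x1^2 + a) / (2 y1)
s = (3*22^2 + 1) / (2*21) mod 23 = 22
x3 = s^2 - 2 x1 mod 23 = 22^2 - 2*22 = 3
y3 = s (x1 - x3) - y1 mod 23 = 22 * (22 - 3) - 21 = 6

2P = (3, 6)


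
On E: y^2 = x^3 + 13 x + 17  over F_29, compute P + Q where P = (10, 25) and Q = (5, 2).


P != Q, so use the chord formula.
s = (y2 - y1) / (x2 - x1) = (6) / (24) mod 29 = 22
x3 = s^2 - x1 - x2 mod 29 = 22^2 - 10 - 5 = 5
y3 = s (x1 - x3) - y1 mod 29 = 22 * (10 - 5) - 25 = 27

P + Q = (5, 27)


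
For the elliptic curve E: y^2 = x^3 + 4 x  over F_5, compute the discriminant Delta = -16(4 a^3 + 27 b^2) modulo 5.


4 a^3 + 27 b^2 = 4*4^3 + 27*0^2 = 256 + 0 = 256
Delta = -16 * (256) = -4096
Delta mod 5 = 4

Delta = 4 (mod 5)


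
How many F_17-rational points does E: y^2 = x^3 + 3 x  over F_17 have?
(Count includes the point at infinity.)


For each x in F_17, count y with y^2 = x^3 + 3 x + 0 mod 17:
  x = 0: RHS = 0, y in [0]  -> 1 point(s)
  x = 1: RHS = 4, y in [2, 15]  -> 2 point(s)
  x = 3: RHS = 2, y in [6, 11]  -> 2 point(s)
  x = 4: RHS = 8, y in [5, 12]  -> 2 point(s)
  x = 5: RHS = 4, y in [2, 15]  -> 2 point(s)
  x = 6: RHS = 13, y in [8, 9]  -> 2 point(s)
  x = 8: RHS = 9, y in [3, 14]  -> 2 point(s)
  x = 9: RHS = 8, y in [5, 12]  -> 2 point(s)
  x = 11: RHS = 4, y in [2, 15]  -> 2 point(s)
  x = 12: RHS = 13, y in [8, 9]  -> 2 point(s)
  x = 13: RHS = 9, y in [3, 14]  -> 2 point(s)
  x = 14: RHS = 15, y in [7, 10]  -> 2 point(s)
  x = 16: RHS = 13, y in [8, 9]  -> 2 point(s)
Affine points: 25. Add the point at infinity: total = 26.

#E(F_17) = 26


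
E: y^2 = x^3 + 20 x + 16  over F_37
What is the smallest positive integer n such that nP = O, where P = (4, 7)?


Compute successive multiples of P until we hit O:
  1P = (4, 7)
  2P = (2, 8)
  3P = (22, 2)
  4P = (0, 33)
  5P = (29, 26)
  6P = (34, 22)
  7P = (27, 0)
  8P = (34, 15)
  ... (continuing to 14P)
  14P = O

ord(P) = 14


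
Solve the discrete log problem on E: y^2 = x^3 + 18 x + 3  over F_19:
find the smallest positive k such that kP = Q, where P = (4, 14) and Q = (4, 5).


Enumerate multiples of P until we hit Q = (4, 5):
  1P = (4, 14)
  2P = (12, 16)
  3P = (9, 18)
  4P = (15, 0)
  5P = (9, 1)
  6P = (12, 3)
  7P = (4, 5)
Match found at i = 7.

k = 7


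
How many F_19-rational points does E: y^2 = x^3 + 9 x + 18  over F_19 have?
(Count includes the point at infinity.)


For each x in F_19, count y with y^2 = x^3 + 9 x + 18 mod 19:
  x = 1: RHS = 9, y in [3, 16]  -> 2 point(s)
  x = 2: RHS = 6, y in [5, 14]  -> 2 point(s)
  x = 4: RHS = 4, y in [2, 17]  -> 2 point(s)
  x = 5: RHS = 17, y in [6, 13]  -> 2 point(s)
  x = 7: RHS = 6, y in [5, 14]  -> 2 point(s)
  x = 9: RHS = 11, y in [7, 12]  -> 2 point(s)
  x = 10: RHS = 6, y in [5, 14]  -> 2 point(s)
  x = 11: RHS = 4, y in [2, 17]  -> 2 point(s)
  x = 12: RHS = 11, y in [7, 12]  -> 2 point(s)
  x = 14: RHS = 0, y in [0]  -> 1 point(s)
  x = 17: RHS = 11, y in [7, 12]  -> 2 point(s)
Affine points: 21. Add the point at infinity: total = 22.

#E(F_19) = 22


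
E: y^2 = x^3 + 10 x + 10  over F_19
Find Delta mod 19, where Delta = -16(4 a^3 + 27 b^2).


4 a^3 + 27 b^2 = 4*10^3 + 27*10^2 = 4000 + 2700 = 6700
Delta = -16 * (6700) = -107200
Delta mod 19 = 17

Delta = 17 (mod 19)


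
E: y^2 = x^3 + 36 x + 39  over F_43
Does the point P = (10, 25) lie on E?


Check whether y^2 = x^3 + 36 x + 39 (mod 43) for (x, y) = (10, 25).
LHS: y^2 = 25^2 mod 43 = 23
RHS: x^3 + 36 x + 39 = 10^3 + 36*10 + 39 mod 43 = 23
LHS = RHS

Yes, on the curve


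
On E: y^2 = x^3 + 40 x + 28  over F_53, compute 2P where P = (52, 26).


Doubling: s = (3 x1^2 + a) / (2 y1)
s = (3*52^2 + 40) / (2*26) mod 53 = 10
x3 = s^2 - 2 x1 mod 53 = 10^2 - 2*52 = 49
y3 = s (x1 - x3) - y1 mod 53 = 10 * (52 - 49) - 26 = 4

2P = (49, 4)


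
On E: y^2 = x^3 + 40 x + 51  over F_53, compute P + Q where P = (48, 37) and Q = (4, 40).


P != Q, so use the chord formula.
s = (y2 - y1) / (x2 - x1) = (3) / (9) mod 53 = 18
x3 = s^2 - x1 - x2 mod 53 = 18^2 - 48 - 4 = 7
y3 = s (x1 - x3) - y1 mod 53 = 18 * (48 - 7) - 37 = 12

P + Q = (7, 12)


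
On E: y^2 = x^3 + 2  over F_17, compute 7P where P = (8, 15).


k = 7 = 111_2 (binary, LSB first: 111)
Double-and-add from P = (8, 15):
  bit 0 = 1: acc = O + (8, 15) = (8, 15)
  bit 1 = 1: acc = (8, 15) + (10, 13) = (0, 11)
  bit 2 = 1: acc = (0, 11) + (5, 12) = (10, 4)

7P = (10, 4)


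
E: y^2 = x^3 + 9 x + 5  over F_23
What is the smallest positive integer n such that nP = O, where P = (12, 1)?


Compute successive multiples of P until we hit O:
  1P = (12, 1)
  2P = (3, 17)
  3P = (14, 0)
  4P = (3, 6)
  5P = (12, 22)
  6P = O

ord(P) = 6


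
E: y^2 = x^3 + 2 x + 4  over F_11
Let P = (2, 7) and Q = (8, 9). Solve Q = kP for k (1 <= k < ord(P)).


Enumerate multiples of P until we hit Q = (8, 9):
  1P = (2, 7)
  2P = (8, 9)
Match found at i = 2.

k = 2


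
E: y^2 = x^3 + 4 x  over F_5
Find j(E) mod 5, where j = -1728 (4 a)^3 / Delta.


Delta = -16(4 a^3 + 27 b^2) mod 5 = 4
-1728 * (4 a)^3 = -1728 * (4*4)^3 mod 5 = 2
j = 2 * 4^(-1) mod 5 = 3

j = 3 (mod 5)


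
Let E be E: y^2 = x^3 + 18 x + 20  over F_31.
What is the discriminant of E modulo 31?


4 a^3 + 27 b^2 = 4*18^3 + 27*20^2 = 23328 + 10800 = 34128
Delta = -16 * (34128) = -546048
Delta mod 31 = 17

Delta = 17 (mod 31)


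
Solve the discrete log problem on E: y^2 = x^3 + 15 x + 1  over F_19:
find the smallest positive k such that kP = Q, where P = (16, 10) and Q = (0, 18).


Enumerate multiples of P until we hit Q = (0, 18):
  1P = (16, 10)
  2P = (3, 4)
  3P = (1, 13)
  4P = (18, 17)
  5P = (2, 1)
  6P = (5, 12)
  7P = (4, 12)
  8P = (8, 14)
  9P = (0, 1)
  10P = (12, 16)
  11P = (17, 1)
  12P = (10, 12)
  13P = (10, 7)
  14P = (17, 18)
  15P = (12, 3)
  16P = (0, 18)
Match found at i = 16.

k = 16


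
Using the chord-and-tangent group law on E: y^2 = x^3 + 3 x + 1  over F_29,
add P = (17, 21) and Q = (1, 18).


P != Q, so use the chord formula.
s = (y2 - y1) / (x2 - x1) = (26) / (13) mod 29 = 2
x3 = s^2 - x1 - x2 mod 29 = 2^2 - 17 - 1 = 15
y3 = s (x1 - x3) - y1 mod 29 = 2 * (17 - 15) - 21 = 12

P + Q = (15, 12)


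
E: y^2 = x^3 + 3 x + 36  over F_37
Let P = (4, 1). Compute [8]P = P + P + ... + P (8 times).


k = 8 = 1000_2 (binary, LSB first: 0001)
Double-and-add from P = (4, 1):
  bit 0 = 0: acc unchanged = O
  bit 1 = 0: acc unchanged = O
  bit 2 = 0: acc unchanged = O
  bit 3 = 1: acc = O + (4, 36) = (4, 36)

8P = (4, 36)


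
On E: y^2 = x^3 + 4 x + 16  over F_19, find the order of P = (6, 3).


Compute successive multiples of P until we hit O:
  1P = (6, 3)
  2P = (5, 3)
  3P = (8, 16)
  4P = (14, 2)
  5P = (10, 7)
  6P = (4, 18)
  7P = (13, 2)
  8P = (7, 8)
  ... (continuing to 28P)
  28P = O

ord(P) = 28


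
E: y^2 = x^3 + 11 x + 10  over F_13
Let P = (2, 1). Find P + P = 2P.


Doubling: s = (3 x1^2 + a) / (2 y1)
s = (3*2^2 + 11) / (2*1) mod 13 = 5
x3 = s^2 - 2 x1 mod 13 = 5^2 - 2*2 = 8
y3 = s (x1 - x3) - y1 mod 13 = 5 * (2 - 8) - 1 = 8

2P = (8, 8)


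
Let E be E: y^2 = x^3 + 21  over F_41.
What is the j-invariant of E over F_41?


Delta = -16(4 a^3 + 27 b^2) mod 41 = 15
-1728 * (4 a)^3 = -1728 * (4*0)^3 mod 41 = 0
j = 0 * 15^(-1) mod 41 = 0

j = 0 (mod 41)


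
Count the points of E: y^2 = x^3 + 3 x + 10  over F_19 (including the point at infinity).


For each x in F_19, count y with y^2 = x^3 + 3 x + 10 mod 19:
  x = 2: RHS = 5, y in [9, 10]  -> 2 point(s)
  x = 5: RHS = 17, y in [6, 13]  -> 2 point(s)
  x = 6: RHS = 16, y in [4, 15]  -> 2 point(s)
  x = 9: RHS = 6, y in [5, 14]  -> 2 point(s)
  x = 11: RHS = 6, y in [5, 14]  -> 2 point(s)
  x = 12: RHS = 7, y in [8, 11]  -> 2 point(s)
  x = 13: RHS = 4, y in [2, 17]  -> 2 point(s)
  x = 18: RHS = 6, y in [5, 14]  -> 2 point(s)
Affine points: 16. Add the point at infinity: total = 17.

#E(F_19) = 17


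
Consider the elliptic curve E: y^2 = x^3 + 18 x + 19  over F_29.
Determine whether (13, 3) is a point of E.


Check whether y^2 = x^3 + 18 x + 19 (mod 29) for (x, y) = (13, 3).
LHS: y^2 = 3^2 mod 29 = 9
RHS: x^3 + 18 x + 19 = 13^3 + 18*13 + 19 mod 29 = 14
LHS != RHS

No, not on the curve


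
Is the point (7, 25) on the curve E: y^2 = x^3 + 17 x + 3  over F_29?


Check whether y^2 = x^3 + 17 x + 3 (mod 29) for (x, y) = (7, 25).
LHS: y^2 = 25^2 mod 29 = 16
RHS: x^3 + 17 x + 3 = 7^3 + 17*7 + 3 mod 29 = 1
LHS != RHS

No, not on the curve


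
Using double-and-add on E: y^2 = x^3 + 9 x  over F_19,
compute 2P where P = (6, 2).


k = 2 = 10_2 (binary, LSB first: 01)
Double-and-add from P = (6, 2):
  bit 0 = 0: acc unchanged = O
  bit 1 = 1: acc = O + (4, 9) = (4, 9)

2P = (4, 9)


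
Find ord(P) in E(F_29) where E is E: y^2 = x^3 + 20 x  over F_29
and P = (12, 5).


Compute successive multiples of P until we hit O:
  1P = (12, 5)
  2P = (25, 28)
  3P = (8, 11)
  4P = (4, 12)
  5P = (26, 0)
  6P = (4, 17)
  7P = (8, 18)
  8P = (25, 1)
  ... (continuing to 10P)
  10P = O

ord(P) = 10


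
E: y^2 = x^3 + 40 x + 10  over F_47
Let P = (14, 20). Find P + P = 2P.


Doubling: s = (3 x1^2 + a) / (2 y1)
s = (3*14^2 + 40) / (2*20) mod 47 = 11
x3 = s^2 - 2 x1 mod 47 = 11^2 - 2*14 = 46
y3 = s (x1 - x3) - y1 mod 47 = 11 * (14 - 46) - 20 = 4

2P = (46, 4)


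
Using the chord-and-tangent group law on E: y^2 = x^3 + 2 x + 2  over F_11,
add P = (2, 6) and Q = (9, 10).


P != Q, so use the chord formula.
s = (y2 - y1) / (x2 - x1) = (4) / (7) mod 11 = 10
x3 = s^2 - x1 - x2 mod 11 = 10^2 - 2 - 9 = 1
y3 = s (x1 - x3) - y1 mod 11 = 10 * (2 - 1) - 6 = 4

P + Q = (1, 4)


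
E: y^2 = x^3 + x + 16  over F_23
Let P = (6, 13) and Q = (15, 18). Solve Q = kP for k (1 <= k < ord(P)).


Enumerate multiples of P until we hit Q = (15, 18):
  1P = (6, 13)
  2P = (15, 5)
  3P = (15, 18)
Match found at i = 3.

k = 3


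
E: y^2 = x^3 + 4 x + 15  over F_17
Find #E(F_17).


For each x in F_17, count y with y^2 = x^3 + 4 x + 15 mod 17:
  x = 0: RHS = 15, y in [7, 10]  -> 2 point(s)
  x = 6: RHS = 0, y in [0]  -> 1 point(s)
  x = 8: RHS = 15, y in [7, 10]  -> 2 point(s)
  x = 9: RHS = 15, y in [7, 10]  -> 2 point(s)
  x = 10: RHS = 1, y in [1, 16]  -> 2 point(s)
  x = 11: RHS = 13, y in [8, 9]  -> 2 point(s)
  x = 15: RHS = 16, y in [4, 13]  -> 2 point(s)
Affine points: 13. Add the point at infinity: total = 14.

#E(F_17) = 14


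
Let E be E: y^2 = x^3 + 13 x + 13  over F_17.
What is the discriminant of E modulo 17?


4 a^3 + 27 b^2 = 4*13^3 + 27*13^2 = 8788 + 4563 = 13351
Delta = -16 * (13351) = -213616
Delta mod 17 = 6

Delta = 6 (mod 17)


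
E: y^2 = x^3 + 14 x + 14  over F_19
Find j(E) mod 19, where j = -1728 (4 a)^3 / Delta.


Delta = -16(4 a^3 + 27 b^2) mod 19 = 12
-1728 * (4 a)^3 = -1728 * (4*14)^3 mod 19 = 18
j = 18 * 12^(-1) mod 19 = 11

j = 11 (mod 19)


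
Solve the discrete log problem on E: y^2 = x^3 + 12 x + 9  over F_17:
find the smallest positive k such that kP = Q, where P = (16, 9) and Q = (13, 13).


Enumerate multiples of P until we hit Q = (13, 13):
  1P = (16, 9)
  2P = (6, 5)
  3P = (4, 6)
  4P = (13, 13)
Match found at i = 4.

k = 4


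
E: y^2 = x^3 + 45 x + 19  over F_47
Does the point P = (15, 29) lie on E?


Check whether y^2 = x^3 + 45 x + 19 (mod 47) for (x, y) = (15, 29).
LHS: y^2 = 29^2 mod 47 = 42
RHS: x^3 + 45 x + 19 = 15^3 + 45*15 + 19 mod 47 = 27
LHS != RHS

No, not on the curve


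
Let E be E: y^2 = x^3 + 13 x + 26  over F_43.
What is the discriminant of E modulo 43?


4 a^3 + 27 b^2 = 4*13^3 + 27*26^2 = 8788 + 18252 = 27040
Delta = -16 * (27040) = -432640
Delta mod 43 = 26

Delta = 26 (mod 43)


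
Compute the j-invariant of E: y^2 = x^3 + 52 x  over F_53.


Delta = -16(4 a^3 + 27 b^2) mod 53 = 11
-1728 * (4 a)^3 = -1728 * (4*52)^3 mod 53 = 34
j = 34 * 11^(-1) mod 53 = 32

j = 32 (mod 53)


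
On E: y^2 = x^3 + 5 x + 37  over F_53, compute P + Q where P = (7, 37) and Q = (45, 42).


P != Q, so use the chord formula.
s = (y2 - y1) / (x2 - x1) = (5) / (38) mod 53 = 35
x3 = s^2 - x1 - x2 mod 53 = 35^2 - 7 - 45 = 7
y3 = s (x1 - x3) - y1 mod 53 = 35 * (7 - 7) - 37 = 16

P + Q = (7, 16)


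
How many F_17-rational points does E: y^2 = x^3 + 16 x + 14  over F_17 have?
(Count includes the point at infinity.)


For each x in F_17, count y with y^2 = x^3 + 16 x + 14 mod 17:
  x = 3: RHS = 4, y in [2, 15]  -> 2 point(s)
  x = 5: RHS = 15, y in [7, 10]  -> 2 point(s)
  x = 8: RHS = 8, y in [5, 12]  -> 2 point(s)
  x = 10: RHS = 1, y in [1, 16]  -> 2 point(s)
  x = 11: RHS = 8, y in [5, 12]  -> 2 point(s)
  x = 12: RHS = 13, y in [8, 9]  -> 2 point(s)
  x = 15: RHS = 8, y in [5, 12]  -> 2 point(s)
Affine points: 14. Add the point at infinity: total = 15.

#E(F_17) = 15


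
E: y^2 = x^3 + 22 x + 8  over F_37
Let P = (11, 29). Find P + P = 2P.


Doubling: s = (3 x1^2 + a) / (2 y1)
s = (3*11^2 + 22) / (2*29) mod 37 = 6
x3 = s^2 - 2 x1 mod 37 = 6^2 - 2*11 = 14
y3 = s (x1 - x3) - y1 mod 37 = 6 * (11 - 14) - 29 = 27

2P = (14, 27)


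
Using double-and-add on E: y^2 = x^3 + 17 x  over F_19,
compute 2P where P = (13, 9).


k = 2 = 10_2 (binary, LSB first: 01)
Double-and-add from P = (13, 9):
  bit 0 = 0: acc unchanged = O
  bit 1 = 1: acc = O + (0, 0) = (0, 0)

2P = (0, 0)


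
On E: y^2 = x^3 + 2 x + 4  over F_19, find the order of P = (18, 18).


Compute successive multiples of P until we hit O:
  1P = (18, 18)
  2P = (13, 17)
  3P = (4, 0)
  4P = (13, 2)
  5P = (18, 1)
  6P = O

ord(P) = 6


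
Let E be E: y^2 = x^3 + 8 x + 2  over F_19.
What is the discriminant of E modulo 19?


4 a^3 + 27 b^2 = 4*8^3 + 27*2^2 = 2048 + 108 = 2156
Delta = -16 * (2156) = -34496
Delta mod 19 = 8

Delta = 8 (mod 19)


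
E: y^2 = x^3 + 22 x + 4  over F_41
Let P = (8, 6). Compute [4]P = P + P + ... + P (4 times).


k = 4 = 100_2 (binary, LSB first: 001)
Double-and-add from P = (8, 6):
  bit 0 = 0: acc unchanged = O
  bit 1 = 0: acc unchanged = O
  bit 2 = 1: acc = O + (34, 9) = (34, 9)

4P = (34, 9)


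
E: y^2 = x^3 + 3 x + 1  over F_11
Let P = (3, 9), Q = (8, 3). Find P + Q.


P != Q, so use the chord formula.
s = (y2 - y1) / (x2 - x1) = (5) / (5) mod 11 = 1
x3 = s^2 - x1 - x2 mod 11 = 1^2 - 3 - 8 = 1
y3 = s (x1 - x3) - y1 mod 11 = 1 * (3 - 1) - 9 = 4

P + Q = (1, 4)


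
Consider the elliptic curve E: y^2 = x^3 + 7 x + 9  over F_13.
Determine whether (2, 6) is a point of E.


Check whether y^2 = x^3 + 7 x + 9 (mod 13) for (x, y) = (2, 6).
LHS: y^2 = 6^2 mod 13 = 10
RHS: x^3 + 7 x + 9 = 2^3 + 7*2 + 9 mod 13 = 5
LHS != RHS

No, not on the curve


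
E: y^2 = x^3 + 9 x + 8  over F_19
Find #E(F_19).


For each x in F_19, count y with y^2 = x^3 + 9 x + 8 mod 19:
  x = 3: RHS = 5, y in [9, 10]  -> 2 point(s)
  x = 5: RHS = 7, y in [8, 11]  -> 2 point(s)
  x = 9: RHS = 1, y in [1, 18]  -> 2 point(s)
  x = 12: RHS = 1, y in [1, 18]  -> 2 point(s)
  x = 13: RHS = 4, y in [2, 17]  -> 2 point(s)
  x = 14: RHS = 9, y in [3, 16]  -> 2 point(s)
  x = 16: RHS = 11, y in [7, 12]  -> 2 point(s)
  x = 17: RHS = 1, y in [1, 18]  -> 2 point(s)
  x = 18: RHS = 17, y in [6, 13]  -> 2 point(s)
Affine points: 18. Add the point at infinity: total = 19.

#E(F_19) = 19


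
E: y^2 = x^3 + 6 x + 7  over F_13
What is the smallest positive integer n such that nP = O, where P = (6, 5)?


Compute successive multiples of P until we hit O:
  1P = (6, 5)
  2P = (2, 12)
  3P = (4, 11)
  4P = (12, 0)
  5P = (4, 2)
  6P = (2, 1)
  7P = (6, 8)
  8P = O

ord(P) = 8


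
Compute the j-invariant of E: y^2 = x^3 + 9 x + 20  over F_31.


Delta = -16(4 a^3 + 27 b^2) mod 31 = 24
-1728 * (4 a)^3 = -1728 * (4*9)^3 mod 31 = 8
j = 8 * 24^(-1) mod 31 = 21

j = 21 (mod 31)


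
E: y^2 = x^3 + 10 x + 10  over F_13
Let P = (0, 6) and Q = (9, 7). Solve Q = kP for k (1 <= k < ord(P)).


Enumerate multiples of P until we hit Q = (9, 7):
  1P = (0, 6)
  2P = (9, 6)
  3P = (4, 7)
  4P = (5, 9)
  5P = (12, 5)
  6P = (2, 5)
  7P = (8, 11)
  8P = (6, 0)
  9P = (8, 2)
  10P = (2, 8)
  11P = (12, 8)
  12P = (5, 4)
  13P = (4, 6)
  14P = (9, 7)
Match found at i = 14.

k = 14


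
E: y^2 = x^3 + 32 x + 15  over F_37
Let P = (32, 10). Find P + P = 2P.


Doubling: s = (3 x1^2 + a) / (2 y1)
s = (3*32^2 + 32) / (2*10) mod 37 = 22
x3 = s^2 - 2 x1 mod 37 = 22^2 - 2*32 = 13
y3 = s (x1 - x3) - y1 mod 37 = 22 * (32 - 13) - 10 = 1

2P = (13, 1)


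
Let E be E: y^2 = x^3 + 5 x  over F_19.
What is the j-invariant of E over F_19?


Delta = -16(4 a^3 + 27 b^2) mod 19 = 18
-1728 * (4 a)^3 = -1728 * (4*5)^3 mod 19 = 1
j = 1 * 18^(-1) mod 19 = 18

j = 18 (mod 19)


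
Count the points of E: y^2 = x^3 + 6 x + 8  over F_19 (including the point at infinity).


For each x in F_19, count y with y^2 = x^3 + 6 x + 8 mod 19:
  x = 2: RHS = 9, y in [3, 16]  -> 2 point(s)
  x = 4: RHS = 1, y in [1, 18]  -> 2 point(s)
  x = 5: RHS = 11, y in [7, 12]  -> 2 point(s)
  x = 8: RHS = 17, y in [6, 13]  -> 2 point(s)
  x = 10: RHS = 4, y in [2, 17]  -> 2 point(s)
  x = 14: RHS = 5, y in [9, 10]  -> 2 point(s)
  x = 16: RHS = 1, y in [1, 18]  -> 2 point(s)
  x = 17: RHS = 7, y in [8, 11]  -> 2 point(s)
  x = 18: RHS = 1, y in [1, 18]  -> 2 point(s)
Affine points: 18. Add the point at infinity: total = 19.

#E(F_19) = 19


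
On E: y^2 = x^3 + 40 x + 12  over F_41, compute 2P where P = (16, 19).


Doubling: s = (3 x1^2 + a) / (2 y1)
s = (3*16^2 + 40) / (2*19) mod 41 = 4
x3 = s^2 - 2 x1 mod 41 = 4^2 - 2*16 = 25
y3 = s (x1 - x3) - y1 mod 41 = 4 * (16 - 25) - 19 = 27

2P = (25, 27)


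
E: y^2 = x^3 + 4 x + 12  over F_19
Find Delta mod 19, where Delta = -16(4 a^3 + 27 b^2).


4 a^3 + 27 b^2 = 4*4^3 + 27*12^2 = 256 + 3888 = 4144
Delta = -16 * (4144) = -66304
Delta mod 19 = 6

Delta = 6 (mod 19)


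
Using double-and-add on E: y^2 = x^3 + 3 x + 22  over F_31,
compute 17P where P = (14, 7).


k = 17 = 10001_2 (binary, LSB first: 10001)
Double-and-add from P = (14, 7):
  bit 0 = 1: acc = O + (14, 7) = (14, 7)
  bit 1 = 0: acc unchanged = (14, 7)
  bit 2 = 0: acc unchanged = (14, 7)
  bit 3 = 0: acc unchanged = (14, 7)
  bit 4 = 1: acc = (14, 7) + (8, 0) = (25, 6)

17P = (25, 6)


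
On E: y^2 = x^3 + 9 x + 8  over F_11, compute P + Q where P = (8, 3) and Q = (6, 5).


P != Q, so use the chord formula.
s = (y2 - y1) / (x2 - x1) = (2) / (9) mod 11 = 10
x3 = s^2 - x1 - x2 mod 11 = 10^2 - 8 - 6 = 9
y3 = s (x1 - x3) - y1 mod 11 = 10 * (8 - 9) - 3 = 9

P + Q = (9, 9)


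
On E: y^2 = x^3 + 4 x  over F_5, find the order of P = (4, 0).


Compute successive multiples of P until we hit O:
  1P = (4, 0)
  2P = O

ord(P) = 2


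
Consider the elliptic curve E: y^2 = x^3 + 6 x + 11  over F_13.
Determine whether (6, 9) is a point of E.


Check whether y^2 = x^3 + 6 x + 11 (mod 13) for (x, y) = (6, 9).
LHS: y^2 = 9^2 mod 13 = 3
RHS: x^3 + 6 x + 11 = 6^3 + 6*6 + 11 mod 13 = 3
LHS = RHS

Yes, on the curve


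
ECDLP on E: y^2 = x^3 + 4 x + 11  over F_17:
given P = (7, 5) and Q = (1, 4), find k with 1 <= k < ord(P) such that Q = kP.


Enumerate multiples of P until we hit Q = (1, 4):
  1P = (7, 5)
  2P = (1, 4)
Match found at i = 2.

k = 2


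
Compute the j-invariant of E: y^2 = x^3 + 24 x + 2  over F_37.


Delta = -16(4 a^3 + 27 b^2) mod 37 = 19
-1728 * (4 a)^3 = -1728 * (4*24)^3 mod 37 = 23
j = 23 * 19^(-1) mod 37 = 9

j = 9 (mod 37)


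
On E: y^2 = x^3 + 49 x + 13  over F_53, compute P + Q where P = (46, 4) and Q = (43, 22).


P != Q, so use the chord formula.
s = (y2 - y1) / (x2 - x1) = (18) / (50) mod 53 = 47
x3 = s^2 - x1 - x2 mod 53 = 47^2 - 46 - 43 = 0
y3 = s (x1 - x3) - y1 mod 53 = 47 * (46 - 0) - 4 = 38

P + Q = (0, 38)


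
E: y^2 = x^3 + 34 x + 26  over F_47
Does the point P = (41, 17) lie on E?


Check whether y^2 = x^3 + 34 x + 26 (mod 47) for (x, y) = (41, 17).
LHS: y^2 = 17^2 mod 47 = 7
RHS: x^3 + 34 x + 26 = 41^3 + 34*41 + 26 mod 47 = 29
LHS != RHS

No, not on the curve


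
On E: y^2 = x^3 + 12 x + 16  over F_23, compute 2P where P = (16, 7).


Doubling: s = (3 x1^2 + a) / (2 y1)
s = (3*16^2 + 12) / (2*7) mod 23 = 13
x3 = s^2 - 2 x1 mod 23 = 13^2 - 2*16 = 22
y3 = s (x1 - x3) - y1 mod 23 = 13 * (16 - 22) - 7 = 7

2P = (22, 7)


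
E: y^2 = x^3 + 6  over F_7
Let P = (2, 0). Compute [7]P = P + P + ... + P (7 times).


k = 7 = 111_2 (binary, LSB first: 111)
Double-and-add from P = (2, 0):
  bit 0 = 1: acc = O + (2, 0) = (2, 0)
  bit 1 = 1: acc = (2, 0) + O = (2, 0)
  bit 2 = 1: acc = (2, 0) + O = (2, 0)

7P = (2, 0)


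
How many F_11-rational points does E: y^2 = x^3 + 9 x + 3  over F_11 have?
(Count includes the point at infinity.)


For each x in F_11, count y with y^2 = x^3 + 9 x + 3 mod 11:
  x = 0: RHS = 3, y in [5, 6]  -> 2 point(s)
  x = 4: RHS = 4, y in [2, 9]  -> 2 point(s)
  x = 6: RHS = 9, y in [3, 8]  -> 2 point(s)
  x = 8: RHS = 4, y in [2, 9]  -> 2 point(s)
  x = 10: RHS = 4, y in [2, 9]  -> 2 point(s)
Affine points: 10. Add the point at infinity: total = 11.

#E(F_11) = 11


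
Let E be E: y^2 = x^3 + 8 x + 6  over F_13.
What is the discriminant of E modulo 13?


4 a^3 + 27 b^2 = 4*8^3 + 27*6^2 = 2048 + 972 = 3020
Delta = -16 * (3020) = -48320
Delta mod 13 = 1

Delta = 1 (mod 13)


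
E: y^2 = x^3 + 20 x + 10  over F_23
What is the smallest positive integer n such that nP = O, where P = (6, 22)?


Compute successive multiples of P until we hit O:
  1P = (6, 22)
  2P = (13, 12)
  3P = (22, 14)
  4P = (1, 10)
  5P = (19, 2)
  6P = (2, 9)
  7P = (4, 19)
  8P = (21, 13)
  ... (continuing to 18P)
  18P = O

ord(P) = 18


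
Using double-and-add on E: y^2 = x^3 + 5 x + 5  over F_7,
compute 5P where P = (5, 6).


k = 5 = 101_2 (binary, LSB first: 101)
Double-and-add from P = (5, 6):
  bit 0 = 1: acc = O + (5, 6) = (5, 6)
  bit 1 = 0: acc unchanged = (5, 6)
  bit 2 = 1: acc = (5, 6) + (2, 3) = (1, 5)

5P = (1, 5)


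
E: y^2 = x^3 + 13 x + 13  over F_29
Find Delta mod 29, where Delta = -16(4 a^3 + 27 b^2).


4 a^3 + 27 b^2 = 4*13^3 + 27*13^2 = 8788 + 4563 = 13351
Delta = -16 * (13351) = -213616
Delta mod 29 = 27

Delta = 27 (mod 29)


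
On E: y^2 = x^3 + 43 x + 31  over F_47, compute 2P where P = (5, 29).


Doubling: s = (3 x1^2 + a) / (2 y1)
s = (3*5^2 + 43) / (2*29) mod 47 = 15
x3 = s^2 - 2 x1 mod 47 = 15^2 - 2*5 = 27
y3 = s (x1 - x3) - y1 mod 47 = 15 * (5 - 27) - 29 = 17

2P = (27, 17)


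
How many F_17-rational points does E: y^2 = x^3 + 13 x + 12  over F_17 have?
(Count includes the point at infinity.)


For each x in F_17, count y with y^2 = x^3 + 13 x + 12 mod 17:
  x = 1: RHS = 9, y in [3, 14]  -> 2 point(s)
  x = 4: RHS = 9, y in [3, 14]  -> 2 point(s)
  x = 5: RHS = 15, y in [7, 10]  -> 2 point(s)
  x = 6: RHS = 0, y in [0]  -> 1 point(s)
  x = 7: RHS = 4, y in [2, 15]  -> 2 point(s)
  x = 8: RHS = 16, y in [4, 13]  -> 2 point(s)
  x = 9: RHS = 8, y in [5, 12]  -> 2 point(s)
  x = 12: RHS = 9, y in [3, 14]  -> 2 point(s)
  x = 13: RHS = 15, y in [7, 10]  -> 2 point(s)
  x = 16: RHS = 15, y in [7, 10]  -> 2 point(s)
Affine points: 19. Add the point at infinity: total = 20.

#E(F_17) = 20


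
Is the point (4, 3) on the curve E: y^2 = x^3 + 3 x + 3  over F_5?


Check whether y^2 = x^3 + 3 x + 3 (mod 5) for (x, y) = (4, 3).
LHS: y^2 = 3^2 mod 5 = 4
RHS: x^3 + 3 x + 3 = 4^3 + 3*4 + 3 mod 5 = 4
LHS = RHS

Yes, on the curve


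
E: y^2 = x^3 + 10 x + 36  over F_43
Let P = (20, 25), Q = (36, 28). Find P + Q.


P != Q, so use the chord formula.
s = (y2 - y1) / (x2 - x1) = (3) / (16) mod 43 = 19
x3 = s^2 - x1 - x2 mod 43 = 19^2 - 20 - 36 = 4
y3 = s (x1 - x3) - y1 mod 43 = 19 * (20 - 4) - 25 = 21

P + Q = (4, 21)


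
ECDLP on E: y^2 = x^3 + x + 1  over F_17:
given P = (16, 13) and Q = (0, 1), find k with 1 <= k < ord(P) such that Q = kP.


Enumerate multiples of P until we hit Q = (0, 1):
  1P = (16, 13)
  2P = (15, 12)
  3P = (4, 16)
  4P = (13, 16)
  5P = (6, 11)
  6P = (10, 12)
  7P = (0, 1)
Match found at i = 7.

k = 7


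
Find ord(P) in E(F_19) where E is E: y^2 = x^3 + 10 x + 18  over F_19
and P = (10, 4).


Compute successive multiples of P until we hit O:
  1P = (10, 4)
  2P = (15, 16)
  3P = (18, 11)
  4P = (17, 16)
  5P = (12, 17)
  6P = (6, 3)
  7P = (9, 1)
  8P = (9, 18)
  ... (continuing to 15P)
  15P = O

ord(P) = 15


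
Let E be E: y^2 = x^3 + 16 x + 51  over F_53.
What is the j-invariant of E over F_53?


Delta = -16(4 a^3 + 27 b^2) mod 53 = 15
-1728 * (4 a)^3 = -1728 * (4*16)^3 mod 53 = 20
j = 20 * 15^(-1) mod 53 = 19

j = 19 (mod 53)


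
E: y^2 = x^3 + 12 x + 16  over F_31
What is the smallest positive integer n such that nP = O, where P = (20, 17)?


Compute successive multiples of P until we hit O:
  1P = (20, 17)
  2P = (23, 11)
  3P = (23, 20)
  4P = (20, 14)
  5P = O

ord(P) = 5


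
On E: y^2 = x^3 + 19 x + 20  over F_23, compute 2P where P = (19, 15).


k = 2 = 10_2 (binary, LSB first: 01)
Double-and-add from P = (19, 15):
  bit 0 = 0: acc unchanged = O
  bit 1 = 1: acc = O + (17, 14) = (17, 14)

2P = (17, 14)


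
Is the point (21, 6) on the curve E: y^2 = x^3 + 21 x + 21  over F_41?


Check whether y^2 = x^3 + 21 x + 21 (mod 41) for (x, y) = (21, 6).
LHS: y^2 = 6^2 mod 41 = 36
RHS: x^3 + 21 x + 21 = 21^3 + 21*21 + 21 mod 41 = 6
LHS != RHS

No, not on the curve


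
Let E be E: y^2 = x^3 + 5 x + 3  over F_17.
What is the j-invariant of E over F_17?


Delta = -16(4 a^3 + 27 b^2) mod 17 = 12
-1728 * (4 a)^3 = -1728 * (4*5)^3 mod 17 = 9
j = 9 * 12^(-1) mod 17 = 5

j = 5 (mod 17)


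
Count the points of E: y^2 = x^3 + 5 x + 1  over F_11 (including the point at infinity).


For each x in F_11, count y with y^2 = x^3 + 5 x + 1 mod 11:
  x = 0: RHS = 1, y in [1, 10]  -> 2 point(s)
  x = 6: RHS = 5, y in [4, 7]  -> 2 point(s)
  x = 7: RHS = 5, y in [4, 7]  -> 2 point(s)
  x = 8: RHS = 3, y in [5, 6]  -> 2 point(s)
  x = 9: RHS = 5, y in [4, 7]  -> 2 point(s)
Affine points: 10. Add the point at infinity: total = 11.

#E(F_11) = 11


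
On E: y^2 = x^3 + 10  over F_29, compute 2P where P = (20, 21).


Doubling: s = (3 x1^2 + a) / (2 y1)
s = (3*20^2 + 0) / (2*21) mod 29 = 12
x3 = s^2 - 2 x1 mod 29 = 12^2 - 2*20 = 17
y3 = s (x1 - x3) - y1 mod 29 = 12 * (20 - 17) - 21 = 15

2P = (17, 15)


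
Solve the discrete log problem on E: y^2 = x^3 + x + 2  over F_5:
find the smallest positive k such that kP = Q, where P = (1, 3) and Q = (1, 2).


Enumerate multiples of P until we hit Q = (1, 2):
  1P = (1, 3)
  2P = (4, 0)
  3P = (1, 2)
Match found at i = 3.

k = 3


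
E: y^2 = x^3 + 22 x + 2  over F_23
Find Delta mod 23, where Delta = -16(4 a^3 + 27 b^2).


4 a^3 + 27 b^2 = 4*22^3 + 27*2^2 = 42592 + 108 = 42700
Delta = -16 * (42700) = -683200
Delta mod 23 = 15

Delta = 15 (mod 23)


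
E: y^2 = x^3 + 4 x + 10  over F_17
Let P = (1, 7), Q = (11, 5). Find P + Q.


P != Q, so use the chord formula.
s = (y2 - y1) / (x2 - x1) = (15) / (10) mod 17 = 10
x3 = s^2 - x1 - x2 mod 17 = 10^2 - 1 - 11 = 3
y3 = s (x1 - x3) - y1 mod 17 = 10 * (1 - 3) - 7 = 7

P + Q = (3, 7)


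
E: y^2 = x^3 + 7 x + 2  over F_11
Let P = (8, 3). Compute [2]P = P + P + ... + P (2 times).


k = 2 = 10_2 (binary, LSB first: 01)
Double-and-add from P = (8, 3):
  bit 0 = 0: acc unchanged = O
  bit 1 = 1: acc = O + (10, 4) = (10, 4)

2P = (10, 4)


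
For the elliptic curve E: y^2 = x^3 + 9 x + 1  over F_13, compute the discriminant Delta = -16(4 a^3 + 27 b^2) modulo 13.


4 a^3 + 27 b^2 = 4*9^3 + 27*1^2 = 2916 + 27 = 2943
Delta = -16 * (2943) = -47088
Delta mod 13 = 11

Delta = 11 (mod 13)


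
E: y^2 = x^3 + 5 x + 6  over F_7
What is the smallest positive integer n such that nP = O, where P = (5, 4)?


Compute successive multiples of P until we hit O:
  1P = (5, 4)
  2P = (6, 0)
  3P = (5, 3)
  4P = O

ord(P) = 4


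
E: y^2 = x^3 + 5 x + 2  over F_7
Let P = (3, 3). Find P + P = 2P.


Doubling: s = (3 x1^2 + a) / (2 y1)
s = (3*3^2 + 5) / (2*3) mod 7 = 3
x3 = s^2 - 2 x1 mod 7 = 3^2 - 2*3 = 3
y3 = s (x1 - x3) - y1 mod 7 = 3 * (3 - 3) - 3 = 4

2P = (3, 4)


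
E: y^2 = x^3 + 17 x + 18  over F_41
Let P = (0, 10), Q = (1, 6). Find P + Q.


P != Q, so use the chord formula.
s = (y2 - y1) / (x2 - x1) = (37) / (1) mod 41 = 37
x3 = s^2 - x1 - x2 mod 41 = 37^2 - 0 - 1 = 15
y3 = s (x1 - x3) - y1 mod 41 = 37 * (0 - 15) - 10 = 9

P + Q = (15, 9)


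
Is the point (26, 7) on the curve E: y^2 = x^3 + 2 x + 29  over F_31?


Check whether y^2 = x^3 + 2 x + 29 (mod 31) for (x, y) = (26, 7).
LHS: y^2 = 7^2 mod 31 = 18
RHS: x^3 + 2 x + 29 = 26^3 + 2*26 + 29 mod 31 = 18
LHS = RHS

Yes, on the curve


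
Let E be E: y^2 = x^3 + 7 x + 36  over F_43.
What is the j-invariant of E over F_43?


Delta = -16(4 a^3 + 27 b^2) mod 43 = 9
-1728 * (4 a)^3 = -1728 * (4*7)^3 mod 43 = 39
j = 39 * 9^(-1) mod 43 = 33

j = 33 (mod 43)


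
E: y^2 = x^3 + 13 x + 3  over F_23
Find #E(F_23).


For each x in F_23, count y with y^2 = x^3 + 13 x + 3 mod 23:
  x = 0: RHS = 3, y in [7, 16]  -> 2 point(s)
  x = 3: RHS = 0, y in [0]  -> 1 point(s)
  x = 4: RHS = 4, y in [2, 21]  -> 2 point(s)
  x = 5: RHS = 9, y in [3, 20]  -> 2 point(s)
  x = 7: RHS = 0, y in [0]  -> 1 point(s)
  x = 10: RHS = 6, y in [11, 12]  -> 2 point(s)
  x = 12: RHS = 1, y in [1, 22]  -> 2 point(s)
  x = 13: RHS = 0, y in [0]  -> 1 point(s)
  x = 14: RHS = 8, y in [10, 13]  -> 2 point(s)
  x = 15: RHS = 8, y in [10, 13]  -> 2 point(s)
  x = 16: RHS = 6, y in [11, 12]  -> 2 point(s)
  x = 17: RHS = 8, y in [10, 13]  -> 2 point(s)
  x = 19: RHS = 2, y in [5, 18]  -> 2 point(s)
  x = 20: RHS = 6, y in [11, 12]  -> 2 point(s)
  x = 22: RHS = 12, y in [9, 14]  -> 2 point(s)
Affine points: 27. Add the point at infinity: total = 28.

#E(F_23) = 28
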